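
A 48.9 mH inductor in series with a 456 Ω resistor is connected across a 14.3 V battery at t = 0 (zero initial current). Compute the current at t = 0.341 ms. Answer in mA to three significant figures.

τ = L/R = 4.890×10^-2/456 = 1.072×10^-4 s; final current I_∞ = ε/R = 14.3/456 = 3.136×10^-2 A.
I(t) = I_∞(1 − e^(−t/τ)) with t/τ = 3.180.
I = (3.136×10^-2)(1 − e^(−3.180)) = 3.006×10^-2 A.

I ≈ 30.1 mA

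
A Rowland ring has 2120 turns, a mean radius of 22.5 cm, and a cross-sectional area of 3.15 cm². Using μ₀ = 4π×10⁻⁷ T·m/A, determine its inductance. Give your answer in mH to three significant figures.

L ≈ 1.26 mH

For a thin toroid, L = μ₀N²A/(2πR).
L = (4π×10⁻⁷)(2120)²(3.150×10^-4) / (2π×0.225 m) = 1.258×10^-3 H.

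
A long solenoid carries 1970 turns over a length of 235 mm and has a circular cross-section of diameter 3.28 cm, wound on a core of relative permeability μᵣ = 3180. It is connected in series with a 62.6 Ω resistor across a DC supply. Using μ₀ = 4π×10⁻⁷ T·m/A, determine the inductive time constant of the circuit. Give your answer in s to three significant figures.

A = π(d/2)² = π(1.640×10^-2 m)² = 8.450×10^-4 m².
L = μ₀μᵣN²A/ℓ = (4π×10⁻⁷)(3180)(1970)²(8.450×10^-4)/(0.235) = 55.76 H.
τ = L/R = (55.76)/(62.6) = 0.8908 s.

τ ≈ 0.891 s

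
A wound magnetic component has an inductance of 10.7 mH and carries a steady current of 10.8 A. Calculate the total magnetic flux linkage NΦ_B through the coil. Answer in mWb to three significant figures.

From L = NΦ_B/I, the flux linkage is NΦ_B = LI.
NΦ_B = (1.070×10^-2 H)(10.8 A) = 0.1156 Wb.

NΦ_B ≈ 116 mWb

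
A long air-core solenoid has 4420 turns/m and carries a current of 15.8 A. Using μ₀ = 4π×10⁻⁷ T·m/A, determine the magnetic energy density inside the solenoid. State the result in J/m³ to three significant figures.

u ≈ 3060 J/m³

B = μ₀nI = (4π×10⁻⁷)(4.420×10^3)(15.8) = 8.776×10^-2 T.
u = B²/(2μ₀) = (8.776×10^-2)²/(2×4π×10⁻⁷) = 3.064×10^3 J/m³.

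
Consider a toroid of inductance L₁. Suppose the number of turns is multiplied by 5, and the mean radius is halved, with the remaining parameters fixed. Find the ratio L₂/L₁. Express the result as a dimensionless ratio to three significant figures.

L₂/L₁ = 50.0

For a toroid, L ∝ μᵣN²A/R.
L₂/L₁ = (5)^2 × (0.5)^-1 = 50.0.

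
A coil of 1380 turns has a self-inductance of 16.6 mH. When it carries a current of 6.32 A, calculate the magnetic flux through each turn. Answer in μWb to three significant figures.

From L = NΦ_B/I, the flux per turn is Φ_B = LI/N.
Φ_B = (1.660×10^-2 H)(6.32 A)/1380 = 7.602×10^-5 Wb.

Φ_B ≈ 76.0 μWb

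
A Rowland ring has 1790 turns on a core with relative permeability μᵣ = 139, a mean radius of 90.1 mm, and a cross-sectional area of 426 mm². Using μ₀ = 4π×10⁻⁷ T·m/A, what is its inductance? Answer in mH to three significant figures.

For a thin toroid, L = μ₀μᵣN²A/(2πR).
L = (4π×10⁻⁷)(139)(1790)²(4.260×10^-4) / (2π×9.010×10^-2 m) = 0.4211 H.

L ≈ 421 mH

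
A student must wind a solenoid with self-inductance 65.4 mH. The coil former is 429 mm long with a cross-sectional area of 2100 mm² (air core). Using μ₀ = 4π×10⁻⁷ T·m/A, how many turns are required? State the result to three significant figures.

N ≈ 3260 turns

A = 2100 mm² = 2.100×10^-3 m².
From L = μ₀N²A/ℓ, N = √(Lℓ / (μ₀A)).
N = √[(6.540×10^-2)(0.429) / ((4π×10⁻⁷)×2.100×10^-3)] = √(1.063×10^7) ≈ 3260.6.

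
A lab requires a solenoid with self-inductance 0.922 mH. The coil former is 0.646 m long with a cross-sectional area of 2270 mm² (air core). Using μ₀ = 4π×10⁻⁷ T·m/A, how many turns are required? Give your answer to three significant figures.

N ≈ 457 turns

A = 2270 mm² = 2.270×10^-3 m².
From L = μ₀N²A/ℓ, N = √(Lℓ / (μ₀A)).
N = √[(9.220×10^-4)(0.646) / ((4π×10⁻⁷)×2.270×10^-3)] = √(2.088×10^5) ≈ 456.9.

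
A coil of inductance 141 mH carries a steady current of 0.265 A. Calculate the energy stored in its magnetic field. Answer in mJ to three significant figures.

Stored magnetic energy: U = ½LI².
U = ½(0.141 H)(0.265 A)² = 4.951×10^-3 J.

U ≈ 4.95 mJ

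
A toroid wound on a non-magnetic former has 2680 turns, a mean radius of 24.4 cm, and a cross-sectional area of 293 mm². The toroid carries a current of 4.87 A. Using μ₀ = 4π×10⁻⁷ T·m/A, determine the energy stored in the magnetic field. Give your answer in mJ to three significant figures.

U ≈ 20.5 mJ

L = μ₀N²A/(2πR) = (4π×10⁻⁷)(2680)²(2.930×10^-4)/(2π×0.244) = 1.72495×10^-3 H.
U = ½LI² = ½(1.72495×10^-3)(4.87)² = 2.046×10^-2 J.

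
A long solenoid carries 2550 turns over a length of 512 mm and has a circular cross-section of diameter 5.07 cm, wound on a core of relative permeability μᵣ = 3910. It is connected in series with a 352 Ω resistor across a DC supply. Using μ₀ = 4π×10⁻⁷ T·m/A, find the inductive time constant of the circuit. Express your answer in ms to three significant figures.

A = π(d/2)² = π(2.535×10^-2 m)² = 2.019×10^-3 m².
L = μ₀μᵣN²A/ℓ = (4π×10⁻⁷)(3910)(2550)²(2.019×10^-3)/(0.512) = 126 H.
τ = L/R = (126)/(352) = 0.3579 s.

τ ≈ 358 ms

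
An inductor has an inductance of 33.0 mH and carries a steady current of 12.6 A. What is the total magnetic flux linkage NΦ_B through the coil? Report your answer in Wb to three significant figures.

NΦ_B ≈ 0.416 Wb

From L = NΦ_B/I, the flux linkage is NΦ_B = LI.
NΦ_B = (3.300×10^-2 H)(12.6 A) = 0.4158 Wb.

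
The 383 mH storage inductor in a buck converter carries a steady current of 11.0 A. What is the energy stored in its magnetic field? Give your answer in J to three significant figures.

U ≈ 23.2 J

Stored magnetic energy: U = ½LI².
U = ½(0.383 H)(11.0 A)² = 23.17 J.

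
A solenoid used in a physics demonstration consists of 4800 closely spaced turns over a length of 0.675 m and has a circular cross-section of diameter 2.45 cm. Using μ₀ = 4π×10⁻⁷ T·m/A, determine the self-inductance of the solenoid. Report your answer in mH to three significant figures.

A = π(d/2)² = π(1.225×10^-2 m)² = 4.714×10^-4 m².
For a long solenoid, L = μ₀N²A/ℓ.
L = (4π×10⁻⁷)(4800)²(4.714×10^-4)/(0.675 m) = 2.022×10^-2 H.

L ≈ 20.2 mH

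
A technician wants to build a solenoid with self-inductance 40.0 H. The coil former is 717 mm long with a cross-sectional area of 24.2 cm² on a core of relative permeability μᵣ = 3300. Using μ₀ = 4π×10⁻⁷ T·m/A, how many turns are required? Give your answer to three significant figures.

A = 24.2 cm² = 2.420×10^-3 m².
From L = μ₀μᵣN²A/ℓ, N = √(Lℓ / (μ₀μᵣA)).
N = √[(40)(0.717) / ((4π×10⁻⁷)(3300)×2.420×10^-3)] = √(2.858×10^6) ≈ 1690.5.

N ≈ 1690 turns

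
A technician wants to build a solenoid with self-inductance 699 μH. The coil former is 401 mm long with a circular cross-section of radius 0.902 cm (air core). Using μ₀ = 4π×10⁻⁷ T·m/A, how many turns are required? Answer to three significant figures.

N ≈ 934 turns

A = πr² = π(9.020×10^-3 m)² = 2.556×10^-4 m².
From L = μ₀N²A/ℓ, N = √(Lℓ / (μ₀A)).
N = √[(6.990×10^-4)(0.401) / ((4π×10⁻⁷)×2.556×10^-4)] = √(8.727×10^5) ≈ 934.2.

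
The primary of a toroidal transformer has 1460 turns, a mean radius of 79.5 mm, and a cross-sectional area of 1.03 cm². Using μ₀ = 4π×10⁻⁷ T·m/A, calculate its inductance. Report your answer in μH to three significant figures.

For a thin toroid, L = μ₀N²A/(2πR).
L = (4π×10⁻⁷)(1460)²(1.030×10^-4) / (2π×7.950×10^-2 m) = 5.523×10^-4 H.

L ≈ 552 μH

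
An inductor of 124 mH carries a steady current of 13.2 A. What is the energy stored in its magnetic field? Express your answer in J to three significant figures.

U ≈ 10.8 J

Stored magnetic energy: U = ½LI².
U = ½(0.124 H)(13.2 A)² = 10.8 J.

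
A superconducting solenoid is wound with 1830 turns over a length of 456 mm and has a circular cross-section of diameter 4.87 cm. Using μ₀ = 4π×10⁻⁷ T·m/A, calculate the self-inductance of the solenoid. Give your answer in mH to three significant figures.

A = π(d/2)² = π(2.435×10^-2 m)² = 1.863×10^-3 m².
For a long solenoid, L = μ₀N²A/ℓ.
L = (4π×10⁻⁷)(1830)²(1.863×10^-3)/(0.456 m) = 1.719×10^-2 H.

L ≈ 17.2 mH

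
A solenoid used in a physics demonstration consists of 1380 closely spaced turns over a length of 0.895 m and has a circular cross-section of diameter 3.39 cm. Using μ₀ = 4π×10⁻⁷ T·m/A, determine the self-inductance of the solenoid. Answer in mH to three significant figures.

L ≈ 2.41 mH

A = π(d/2)² = π(1.695×10^-2 m)² = 9.026×10^-4 m².
For a long solenoid, L = μ₀N²A/ℓ.
L = (4π×10⁻⁷)(1380)²(9.026×10^-4)/(0.895 m) = 2.413×10^-3 H.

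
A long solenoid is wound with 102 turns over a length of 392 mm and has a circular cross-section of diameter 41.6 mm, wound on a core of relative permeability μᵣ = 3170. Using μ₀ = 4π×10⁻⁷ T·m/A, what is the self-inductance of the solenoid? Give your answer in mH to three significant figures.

A = π(d/2)² = π(2.080×10^-2 m)² = 1.359×10^-3 m².
For a long solenoid, L = μ₀μᵣN²A/ℓ.
L = (4π×10⁻⁷)(3170)(102)²(1.359×10^-3)/(0.392 m) = 0.1437 H.

L ≈ 144 mH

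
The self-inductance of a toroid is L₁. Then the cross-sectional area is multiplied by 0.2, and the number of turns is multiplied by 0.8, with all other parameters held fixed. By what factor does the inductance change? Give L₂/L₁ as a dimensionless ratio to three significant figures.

L₂/L₁ = 0.128

For a toroid, L ∝ μᵣN²A/R.
L₂/L₁ = (0.2) × (0.8)^2 = 0.128.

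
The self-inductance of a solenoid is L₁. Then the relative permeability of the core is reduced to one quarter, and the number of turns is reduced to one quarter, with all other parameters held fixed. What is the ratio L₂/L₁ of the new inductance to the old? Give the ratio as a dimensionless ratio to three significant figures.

For a solenoid, L ∝ μᵣN²A/ℓ.
L₂/L₁ = (0.25) × (0.25)^2 = 0.0156.

L₂/L₁ = 0.0156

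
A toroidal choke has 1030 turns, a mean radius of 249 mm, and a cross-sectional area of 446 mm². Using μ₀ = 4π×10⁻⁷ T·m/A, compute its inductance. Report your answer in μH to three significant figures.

L ≈ 380 μH

For a thin toroid, L = μ₀N²A/(2πR).
L = (4π×10⁻⁷)(1030)²(4.460×10^-4) / (2π×0.249 m) = 3.800×10^-4 H.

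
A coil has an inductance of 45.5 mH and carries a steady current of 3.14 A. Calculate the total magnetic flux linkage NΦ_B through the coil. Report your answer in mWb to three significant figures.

From L = NΦ_B/I, the flux linkage is NΦ_B = LI.
NΦ_B = (4.550×10^-2 H)(3.14 A) = 0.1429 Wb.

NΦ_B ≈ 143 mWb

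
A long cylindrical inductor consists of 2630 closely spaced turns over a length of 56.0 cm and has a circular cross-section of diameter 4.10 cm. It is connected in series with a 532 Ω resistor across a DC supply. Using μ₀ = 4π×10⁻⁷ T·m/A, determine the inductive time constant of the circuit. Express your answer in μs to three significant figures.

τ ≈ 38.5 μs

A = π(d/2)² = π(2.050×10^-2 m)² = 1.320×10^-3 m².
L = μ₀N²A/ℓ = (4π×10⁻⁷)(2630)²(1.320×10^-3)/(0.56) = 2.049×10^-2 H.
τ = L/R = (2.049×10^-2)/(532) = 3.852×10^-5 s.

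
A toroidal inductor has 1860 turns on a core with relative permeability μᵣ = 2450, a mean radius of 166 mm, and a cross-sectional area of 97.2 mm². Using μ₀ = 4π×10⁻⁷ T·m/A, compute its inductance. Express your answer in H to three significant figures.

For a thin toroid, L = μ₀μᵣN²A/(2πR).
L = (4π×10⁻⁷)(2450)(1860)²(9.720×10^-5) / (2π×0.166 m) = 0.9926 H.

L ≈ 0.993 H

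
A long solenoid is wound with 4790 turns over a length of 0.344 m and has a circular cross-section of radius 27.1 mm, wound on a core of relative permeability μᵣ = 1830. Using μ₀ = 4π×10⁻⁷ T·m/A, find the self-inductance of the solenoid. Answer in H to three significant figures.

A = πr² = π(2.710×10^-2 m)² = 2.307×10^-3 m².
For a long solenoid, L = μ₀μᵣN²A/ℓ.
L = (4π×10⁻⁷)(1830)(4790)²(2.307×10^-3)/(0.344 m) = 353.9 H.

L ≈ 354 H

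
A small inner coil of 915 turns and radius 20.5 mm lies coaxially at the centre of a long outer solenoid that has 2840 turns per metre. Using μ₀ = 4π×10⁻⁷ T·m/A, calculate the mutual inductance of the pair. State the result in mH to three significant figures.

The outer solenoid produces a uniform field B₁ = μ₀n₁I₁ across the inner coil,
so the flux linkage is N₂Φ = N₂B₁A₂ = μ₀n₁N₂A₂·I₁, giving M = μ₀n₁N₂A₂.
A₂ = πr² = π(2.050×10^-2 m)² = 1.320×10^-3 m².
M = (4π×10⁻⁷)(2840)(915)(1.320×10^-3) = 4.311×10^-3 H.

M ≈ 4.31 mH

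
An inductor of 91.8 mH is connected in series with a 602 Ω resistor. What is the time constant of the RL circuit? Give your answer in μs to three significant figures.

τ ≈ 152 μs

τ = L/R = (9.180×10^-2 H)/(602 Ω) = 1.5249×10^-4 s.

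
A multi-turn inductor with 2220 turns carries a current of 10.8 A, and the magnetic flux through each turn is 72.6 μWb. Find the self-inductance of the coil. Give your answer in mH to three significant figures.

L ≈ 14.9 mH

Self-inductance is defined by L = NΦ_B/I (flux linkage over current).
L = (2220)(7.260×10^-5 Wb)/(10.8 A) = 1.492×10^-2 H.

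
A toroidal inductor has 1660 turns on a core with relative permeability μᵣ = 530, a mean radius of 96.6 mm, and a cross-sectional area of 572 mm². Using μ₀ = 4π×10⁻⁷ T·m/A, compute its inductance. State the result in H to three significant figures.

L ≈ 1.73 H

For a thin toroid, L = μ₀μᵣN²A/(2πR).
L = (4π×10⁻⁷)(530)(1660)²(5.720×10^-4) / (2π×9.660×10^-2 m) = 1.73 H.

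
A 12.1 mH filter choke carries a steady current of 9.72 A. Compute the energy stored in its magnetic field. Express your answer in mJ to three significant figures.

U ≈ 572 mJ

Stored magnetic energy: U = ½LI².
U = ½(1.210×10^-2 H)(9.72 A)² = 0.5716 J.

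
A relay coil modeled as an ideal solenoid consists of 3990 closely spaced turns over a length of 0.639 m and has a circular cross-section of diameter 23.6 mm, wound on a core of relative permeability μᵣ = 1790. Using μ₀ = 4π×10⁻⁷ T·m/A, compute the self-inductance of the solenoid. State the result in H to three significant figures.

L ≈ 24.5 H

A = π(d/2)² = π(1.180×10^-2 m)² = 4.374×10^-4 m².
For a long solenoid, L = μ₀μᵣN²A/ℓ.
L = (4π×10⁻⁷)(1790)(3990)²(4.374×10^-4)/(0.639 m) = 24.51 H.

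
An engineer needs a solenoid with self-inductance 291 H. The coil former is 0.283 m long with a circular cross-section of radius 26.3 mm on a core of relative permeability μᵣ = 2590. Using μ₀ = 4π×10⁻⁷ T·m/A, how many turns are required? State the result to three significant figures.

A = πr² = π(2.630×10^-2 m)² = 2.173×10^-3 m².
From L = μ₀μᵣN²A/ℓ, N = √(Lℓ / (μ₀μᵣA)).
N = √[(291)(0.283) / ((4π×10⁻⁷)(2590)×2.173×10^-3)] = √(1.164×10^7) ≈ 3412.4.

N ≈ 3410 turns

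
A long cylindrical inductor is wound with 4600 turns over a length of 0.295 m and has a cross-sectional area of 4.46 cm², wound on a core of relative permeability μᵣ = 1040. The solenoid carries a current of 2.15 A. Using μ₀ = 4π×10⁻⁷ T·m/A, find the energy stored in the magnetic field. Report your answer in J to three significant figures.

U ≈ 96.6 J

A = 4.46 cm² = 4.460×10^-4 m².
L = μ₀μᵣN²A/ℓ = (4π×10⁻⁷)(1040)(4600)²(4.460×10^-4)/(0.295) = 41.81 H.
U = ½LI² = ½(41.81)(2.15)² = 96.63 J.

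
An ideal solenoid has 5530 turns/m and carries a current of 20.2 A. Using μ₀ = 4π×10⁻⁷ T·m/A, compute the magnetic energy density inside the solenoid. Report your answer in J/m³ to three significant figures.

u ≈ 7840 J/m³

B = μ₀nI = (4π×10⁻⁷)(5.530×10^3)(20.2) = 0.1404 T.
u = B²/(2μ₀) = (0.1404)²/(2×4π×10⁻⁷) = 7.840×10^3 J/m³.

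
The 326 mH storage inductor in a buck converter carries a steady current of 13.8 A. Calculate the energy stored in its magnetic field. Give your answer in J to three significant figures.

Stored magnetic energy: U = ½LI².
U = ½(0.326 H)(13.8 A)² = 31.04 J.

U ≈ 31.0 J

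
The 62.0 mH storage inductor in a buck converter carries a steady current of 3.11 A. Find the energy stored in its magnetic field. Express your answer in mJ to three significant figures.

U ≈ 300 mJ

Stored magnetic energy: U = ½LI².
U = ½(6.200×10^-2 H)(3.11 A)² = 0.2998 J.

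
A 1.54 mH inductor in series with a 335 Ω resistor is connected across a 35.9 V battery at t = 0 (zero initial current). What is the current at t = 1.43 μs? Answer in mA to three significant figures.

τ = L/R = 1.540×10^-3/335 = 4.597×10^-6 s; final current I_∞ = ε/R = 35.9/335 = 0.1072 A.
I(t) = I_∞(1 − e^(−t/τ)) with t/τ = 0.311.
I = (0.1072)(1 − e^(−0.311)) = 2.8649×10^-2 A.

I ≈ 28.6 mA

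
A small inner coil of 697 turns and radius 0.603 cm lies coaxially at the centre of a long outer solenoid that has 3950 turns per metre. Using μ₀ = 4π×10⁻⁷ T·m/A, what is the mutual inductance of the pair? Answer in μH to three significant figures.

M ≈ 395 μH

The outer solenoid produces a uniform field B₁ = μ₀n₁I₁ across the inner coil,
so the flux linkage is N₂Φ = N₂B₁A₂ = μ₀n₁N₂A₂·I₁, giving M = μ₀n₁N₂A₂.
A₂ = πr² = π(6.030×10^-3 m)² = 1.142×10^-4 m².
M = (4π×10⁻⁷)(3950)(697)(1.142×10^-4) = 3.952×10^-4 H.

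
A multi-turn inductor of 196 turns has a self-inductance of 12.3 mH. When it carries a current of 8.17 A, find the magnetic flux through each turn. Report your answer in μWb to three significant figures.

From L = NΦ_B/I, the flux per turn is Φ_B = LI/N.
Φ_B = (1.230×10^-2 H)(8.17 A)/196 = 5.127×10^-4 Wb.

Φ_B ≈ 513 μWb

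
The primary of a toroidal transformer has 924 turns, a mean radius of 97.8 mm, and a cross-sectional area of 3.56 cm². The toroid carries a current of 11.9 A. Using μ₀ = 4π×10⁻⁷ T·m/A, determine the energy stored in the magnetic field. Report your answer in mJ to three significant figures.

L = μ₀N²A/(2πR) = (4π×10⁻⁷)(924)²(3.560×10^-4)/(2π×9.780×10^-2) = 6.216×10^-4 H.
U = ½LI² = ½(6.216×10^-4)(11.9)² = 4.401×10^-2 J.

U ≈ 44.0 mJ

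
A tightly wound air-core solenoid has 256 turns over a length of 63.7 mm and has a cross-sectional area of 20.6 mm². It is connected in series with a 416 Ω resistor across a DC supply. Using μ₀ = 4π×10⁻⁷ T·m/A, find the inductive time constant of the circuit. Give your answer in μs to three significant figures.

A = 20.6 mm² = 2.060×10^-5 m².
L = μ₀N²A/ℓ = (4π×10⁻⁷)(256)²(2.060×10^-5)/(6.370×10^-2) = 2.663×10^-5 H.
τ = L/R = (2.663×10^-5)/(416) = 6.402×10^-8 s.

τ ≈ 0.0640 μs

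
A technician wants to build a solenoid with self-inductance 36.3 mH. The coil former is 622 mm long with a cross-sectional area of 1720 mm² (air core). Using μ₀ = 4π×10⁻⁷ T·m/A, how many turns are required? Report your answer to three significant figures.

A = 1720 mm² = 1.720×10^-3 m².
From L = μ₀N²A/ℓ, N = √(Lℓ / (μ₀A)).
N = √[(3.630×10^-2)(0.622) / ((4π×10⁻⁷)×1.720×10^-3)] = √(1.0446×10^7) ≈ 3232.1.

N ≈ 3230 turns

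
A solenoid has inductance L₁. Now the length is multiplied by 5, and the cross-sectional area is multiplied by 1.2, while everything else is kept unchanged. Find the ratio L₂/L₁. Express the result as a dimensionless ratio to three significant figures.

For a solenoid, L ∝ μᵣN²A/ℓ.
L₂/L₁ = (5)^-1 × (1.2) = 0.240.

L₂/L₁ = 0.240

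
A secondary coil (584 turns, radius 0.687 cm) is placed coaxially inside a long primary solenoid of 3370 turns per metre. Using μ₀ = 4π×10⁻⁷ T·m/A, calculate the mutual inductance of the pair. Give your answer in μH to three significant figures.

The outer solenoid produces a uniform field B₁ = μ₀n₁I₁ across the inner coil,
so the flux linkage is N₂Φ = N₂B₁A₂ = μ₀n₁N₂A₂·I₁, giving M = μ₀n₁N₂A₂.
A₂ = πr² = π(6.870×10^-3 m)² = 1.483×10^-4 m².
M = (4π×10⁻⁷)(3370)(584)(1.483×10^-4) = 3.667×10^-4 H.

M ≈ 367 μH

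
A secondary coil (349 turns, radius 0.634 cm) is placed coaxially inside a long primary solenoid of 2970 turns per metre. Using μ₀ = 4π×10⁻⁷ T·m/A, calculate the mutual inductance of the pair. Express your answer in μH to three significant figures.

M ≈ 164 μH

The outer solenoid produces a uniform field B₁ = μ₀n₁I₁ across the inner coil,
so the flux linkage is N₂Φ = N₂B₁A₂ = μ₀n₁N₂A₂·I₁, giving M = μ₀n₁N₂A₂.
A₂ = πr² = π(6.340×10^-3 m)² = 1.263×10^-4 m².
M = (4π×10⁻⁷)(2970)(349)(1.263×10^-4) = 1.6448×10^-4 H.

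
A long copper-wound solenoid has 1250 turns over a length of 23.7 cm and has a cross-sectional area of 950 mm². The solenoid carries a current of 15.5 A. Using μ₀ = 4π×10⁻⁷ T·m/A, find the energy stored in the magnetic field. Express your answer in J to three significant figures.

A = 950 mm² = 9.500×10^-4 m².
L = μ₀N²A/ℓ = (4π×10⁻⁷)(1250)²(9.500×10^-4)/(0.237) = 7.871×10^-3 H.
U = ½LI² = ½(7.871×10^-3)(15.5)² = 0.9454 J.

U ≈ 0.945 J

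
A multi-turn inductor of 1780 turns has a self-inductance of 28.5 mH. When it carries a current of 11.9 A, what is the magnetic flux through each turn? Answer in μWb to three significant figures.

Φ_B ≈ 191 μWb

From L = NΦ_B/I, the flux per turn is Φ_B = LI/N.
Φ_B = (2.850×10^-2 H)(11.9 A)/1780 = 1.905×10^-4 Wb.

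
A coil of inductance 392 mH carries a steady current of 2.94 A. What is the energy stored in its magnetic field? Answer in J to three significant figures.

Stored magnetic energy: U = ½LI².
U = ½(0.392 H)(2.94 A)² = 1.694 J.

U ≈ 1.69 J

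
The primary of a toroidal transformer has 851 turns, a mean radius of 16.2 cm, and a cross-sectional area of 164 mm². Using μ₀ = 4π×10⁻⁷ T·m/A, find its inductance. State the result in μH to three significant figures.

For a thin toroid, L = μ₀N²A/(2πR).
L = (4π×10⁻⁷)(851)²(1.640×10^-4) / (2π×0.162 m) = 1.466×10^-4 H.

L ≈ 147 μH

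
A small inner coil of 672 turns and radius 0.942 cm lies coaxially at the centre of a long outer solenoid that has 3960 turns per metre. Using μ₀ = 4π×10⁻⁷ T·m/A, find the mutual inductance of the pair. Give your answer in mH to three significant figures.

M ≈ 0.932 mH

The outer solenoid produces a uniform field B₁ = μ₀n₁I₁ across the inner coil,
so the flux linkage is N₂Φ = N₂B₁A₂ = μ₀n₁N₂A₂·I₁, giving M = μ₀n₁N₂A₂.
A₂ = πr² = π(9.420×10^-3 m)² = 2.788×10^-4 m².
M = (4π×10⁻⁷)(3960)(672)(2.788×10^-4) = 9.322×10^-4 H.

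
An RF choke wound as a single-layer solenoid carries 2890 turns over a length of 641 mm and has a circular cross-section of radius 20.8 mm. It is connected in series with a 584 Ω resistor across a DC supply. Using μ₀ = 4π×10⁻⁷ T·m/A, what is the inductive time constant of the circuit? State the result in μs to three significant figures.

τ ≈ 38.1 μs

A = πr² = π(2.080×10^-2 m)² = 1.359×10^-3 m².
L = μ₀N²A/ℓ = (4π×10⁻⁷)(2890)²(1.359×10^-3)/(0.641) = 2.225×10^-2 H.
τ = L/R = (2.225×10^-2)/(584) = 3.811×10^-5 s.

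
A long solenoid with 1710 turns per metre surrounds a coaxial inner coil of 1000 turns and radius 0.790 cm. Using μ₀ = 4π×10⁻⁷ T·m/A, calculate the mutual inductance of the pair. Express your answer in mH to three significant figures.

The outer solenoid produces a uniform field B₁ = μ₀n₁I₁ across the inner coil,
so the flux linkage is N₂Φ = N₂B₁A₂ = μ₀n₁N₂A₂·I₁, giving M = μ₀n₁N₂A₂.
A₂ = πr² = π(7.900×10^-3 m)² = 1.961×10^-4 m².
M = (4π×10⁻⁷)(1710)(1000)(1.961×10^-4) = 4.213×10^-4 H.

M ≈ 0.421 mH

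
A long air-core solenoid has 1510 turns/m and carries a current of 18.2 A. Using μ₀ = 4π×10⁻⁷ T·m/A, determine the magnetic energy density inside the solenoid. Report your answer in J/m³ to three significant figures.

B = μ₀nI = (4π×10⁻⁷)(1.510×10^3)(18.2) = 3.453×10^-2 T.
u = B²/(2μ₀) = (3.453×10^-2)²/(2×4π×10⁻⁷) = 474.5 J/m³.

u ≈ 475 J/m³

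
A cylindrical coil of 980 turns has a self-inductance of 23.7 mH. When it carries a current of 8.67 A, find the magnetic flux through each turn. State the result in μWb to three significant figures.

From L = NΦ_B/I, the flux per turn is Φ_B = LI/N.
Φ_B = (2.370×10^-2 H)(8.67 A)/980 = 2.097×10^-4 Wb.

Φ_B ≈ 210 μWb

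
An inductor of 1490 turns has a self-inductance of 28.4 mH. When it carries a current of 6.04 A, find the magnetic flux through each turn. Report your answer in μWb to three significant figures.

From L = NΦ_B/I, the flux per turn is Φ_B = LI/N.
Φ_B = (2.840×10^-2 H)(6.04 A)/1490 = 1.151×10^-4 Wb.

Φ_B ≈ 115 μWb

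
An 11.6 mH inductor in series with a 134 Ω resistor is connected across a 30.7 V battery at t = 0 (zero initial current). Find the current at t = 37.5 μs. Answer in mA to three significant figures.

I ≈ 80.5 mA

τ = L/R = 1.160×10^-2/134 = 8.657×10^-5 s; final current I_∞ = ε/R = 30.7/134 = 0.2291 A.
I(t) = I_∞(1 − e^(−t/τ)) with t/τ = 0.433.
I = (0.2291)(1 − e^(−0.433)) = 8.054×10^-2 A.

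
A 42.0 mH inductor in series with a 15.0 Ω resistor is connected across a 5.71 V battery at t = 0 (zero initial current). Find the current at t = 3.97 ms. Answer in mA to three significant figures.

I ≈ 288 mA

τ = L/R = 4.200×10^-2/15.0 = 2.800×10^-3 s; final current I_∞ = ε/R = 5.71/15.0 = 0.3807 A.
I(t) = I_∞(1 − e^(−t/τ)) with t/τ = 1.418.
I = (0.3807)(1 − e^(−1.418)) = 0.28846 A.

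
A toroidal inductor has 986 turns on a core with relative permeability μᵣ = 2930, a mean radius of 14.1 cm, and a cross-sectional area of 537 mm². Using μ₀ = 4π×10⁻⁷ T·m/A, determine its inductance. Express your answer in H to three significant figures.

For a thin toroid, L = μ₀μᵣN²A/(2πR).
L = (4π×10⁻⁷)(2930)(986)²(5.370×10^-4) / (2π×0.141 m) = 2.17 H.

L ≈ 2.17 H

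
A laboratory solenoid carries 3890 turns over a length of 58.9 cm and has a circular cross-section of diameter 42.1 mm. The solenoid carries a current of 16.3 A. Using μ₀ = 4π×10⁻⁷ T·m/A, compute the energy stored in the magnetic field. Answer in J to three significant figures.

U ≈ 5.97 J

A = π(d/2)² = π(2.105×10^-2 m)² = 1.392×10^-3 m².
L = μ₀N²A/ℓ = (4π×10⁻⁷)(3890)²(1.392×10^-3)/(0.589) = 4.494×10^-2 H.
U = ½LI² = ½(4.494×10^-2)(16.3)² = 5.97 J.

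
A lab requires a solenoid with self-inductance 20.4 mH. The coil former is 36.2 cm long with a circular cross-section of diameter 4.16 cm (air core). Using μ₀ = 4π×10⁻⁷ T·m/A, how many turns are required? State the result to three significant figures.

A = π(d/2)² = π(2.080×10^-2 m)² = 1.359×10^-3 m².
From L = μ₀N²A/ℓ, N = √(Lℓ / (μ₀A)).
N = √[(2.040×10^-2)(0.362) / ((4π×10⁻⁷)×1.359×10^-3)] = √(4.324×10^6) ≈ 2079.3.

N ≈ 2080 turns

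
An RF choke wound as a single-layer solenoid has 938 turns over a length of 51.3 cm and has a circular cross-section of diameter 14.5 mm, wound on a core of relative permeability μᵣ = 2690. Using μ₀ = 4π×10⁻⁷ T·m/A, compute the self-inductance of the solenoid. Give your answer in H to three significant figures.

A = π(d/2)² = π(7.250×10^-3 m)² = 1.651×10^-4 m².
For a long solenoid, L = μ₀μᵣN²A/ℓ.
L = (4π×10⁻⁷)(2690)(938)²(1.651×10^-4)/(0.513 m) = 0.9574 H.

L ≈ 0.957 H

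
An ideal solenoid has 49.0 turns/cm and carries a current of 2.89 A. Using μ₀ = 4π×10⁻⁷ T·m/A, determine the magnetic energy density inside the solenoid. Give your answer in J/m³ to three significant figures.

u ≈ 126 J/m³

B = μ₀nI = (4π×10⁻⁷)(4.900×10^3)(2.89) = 1.780×10^-2 T.
u = B²/(2μ₀) = (1.780×10^-2)²/(2×4π×10⁻⁷) = 126 J/m³.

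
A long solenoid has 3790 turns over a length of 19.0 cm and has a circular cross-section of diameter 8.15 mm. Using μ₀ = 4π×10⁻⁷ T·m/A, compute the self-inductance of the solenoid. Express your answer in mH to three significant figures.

L ≈ 4.96 mH

A = π(d/2)² = π(4.075×10^-3 m)² = 5.217×10^-5 m².
For a long solenoid, L = μ₀N²A/ℓ.
L = (4π×10⁻⁷)(3790)²(5.217×10^-5)/(0.19 m) = 4.956×10^-3 H.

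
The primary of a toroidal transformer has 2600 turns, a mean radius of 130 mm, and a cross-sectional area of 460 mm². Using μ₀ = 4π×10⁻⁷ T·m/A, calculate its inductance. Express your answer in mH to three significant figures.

For a thin toroid, L = μ₀N²A/(2πR).
L = (4π×10⁻⁷)(2600)²(4.600×10^-4) / (2π×0.13 m) = 4.784×10^-3 H.

L ≈ 4.78 mH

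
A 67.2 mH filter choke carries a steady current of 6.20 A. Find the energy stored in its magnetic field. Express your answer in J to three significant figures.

Stored magnetic energy: U = ½LI².
U = ½(6.720×10^-2 H)(6.20 A)² = 1.292 J.

U ≈ 1.29 J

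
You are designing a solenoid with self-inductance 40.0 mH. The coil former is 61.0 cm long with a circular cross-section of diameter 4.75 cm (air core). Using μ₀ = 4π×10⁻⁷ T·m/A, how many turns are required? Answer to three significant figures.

A = π(d/2)² = π(2.375×10^-2 m)² = 1.772×10^-3 m².
From L = μ₀N²A/ℓ, N = √(Lℓ / (μ₀A)).
N = √[(4.000×10^-2)(0.61) / ((4π×10⁻⁷)×1.772×10^-3)] = √(1.096×10^7) ≈ 3310.2.

N ≈ 3310 turns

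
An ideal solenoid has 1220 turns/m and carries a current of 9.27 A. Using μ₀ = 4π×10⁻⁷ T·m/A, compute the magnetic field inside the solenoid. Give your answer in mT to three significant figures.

B ≈ 14.2 mT

Inside a long solenoid, B = μ₀nI.
B = (4π×10⁻⁷)(1.220×10^3 m⁻¹)(9.27 A) = 1.421×10^-2 T.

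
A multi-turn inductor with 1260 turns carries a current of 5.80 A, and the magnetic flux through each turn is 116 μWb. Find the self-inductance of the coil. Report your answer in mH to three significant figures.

Self-inductance is defined by L = NΦ_B/I (flux linkage over current).
L = (1260)(1.160×10^-4 Wb)/(5.80 A) = 2.520×10^-2 H.

L ≈ 25.2 mH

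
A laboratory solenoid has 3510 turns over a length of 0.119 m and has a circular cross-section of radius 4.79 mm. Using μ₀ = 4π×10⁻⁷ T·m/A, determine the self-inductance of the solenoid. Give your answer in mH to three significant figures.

L ≈ 9.38 mH

A = πr² = π(4.790×10^-3 m)² = 7.208×10^-5 m².
For a long solenoid, L = μ₀N²A/ℓ.
L = (4π×10⁻⁷)(3510)²(7.208×10^-5)/(0.119 m) = 9.378×10^-3 H.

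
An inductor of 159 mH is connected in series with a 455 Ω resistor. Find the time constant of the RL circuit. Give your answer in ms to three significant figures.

τ ≈ 0.349 ms

τ = L/R = (0.159 H)/(455 Ω) = 3.4945×10^-4 s.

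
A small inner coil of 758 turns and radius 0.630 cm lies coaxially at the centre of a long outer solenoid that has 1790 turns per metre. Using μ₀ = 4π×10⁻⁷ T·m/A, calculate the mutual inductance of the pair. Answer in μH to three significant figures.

M ≈ 213 μH

The outer solenoid produces a uniform field B₁ = μ₀n₁I₁ across the inner coil,
so the flux linkage is N₂Φ = N₂B₁A₂ = μ₀n₁N₂A₂·I₁, giving M = μ₀n₁N₂A₂.
A₂ = πr² = π(6.300×10^-3 m)² = 1.247×10^-4 m².
M = (4π×10⁻⁷)(1790)(758)(1.247×10^-4) = 2.126×10^-4 H.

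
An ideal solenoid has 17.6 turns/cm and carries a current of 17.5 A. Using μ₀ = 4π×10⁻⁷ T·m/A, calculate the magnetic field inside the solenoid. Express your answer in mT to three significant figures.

B ≈ 38.7 mT

Inside a long solenoid, B = μ₀nI.
B = (4π×10⁻⁷)(1.760×10^3 m⁻¹)(17.5 A) = 3.870×10^-2 T.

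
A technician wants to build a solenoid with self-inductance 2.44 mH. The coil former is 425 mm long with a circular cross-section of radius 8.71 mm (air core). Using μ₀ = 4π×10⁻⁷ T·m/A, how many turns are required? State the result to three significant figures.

N ≈ 1860 turns

A = πr² = π(8.710×10^-3 m)² = 2.383×10^-4 m².
From L = μ₀N²A/ℓ, N = √(Lℓ / (μ₀A)).
N = √[(2.440×10^-3)(0.425) / ((4π×10⁻⁷)×2.383×10^-4)] = √(3.462×10^6) ≈ 1860.8.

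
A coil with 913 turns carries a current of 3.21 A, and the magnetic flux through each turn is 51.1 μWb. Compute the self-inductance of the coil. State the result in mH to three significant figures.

Self-inductance is defined by L = NΦ_B/I (flux linkage over current).
L = (913)(5.110×10^-5 Wb)/(3.21 A) = 1.453×10^-2 H.

L ≈ 14.5 mH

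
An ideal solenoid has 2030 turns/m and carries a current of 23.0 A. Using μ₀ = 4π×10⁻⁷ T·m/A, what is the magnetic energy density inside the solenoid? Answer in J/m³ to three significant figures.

B = μ₀nI = (4π×10⁻⁷)(2.030×10^3)(23.0) = 5.867×10^-2 T.
u = B²/(2μ₀) = (5.867×10^-2)²/(2×4π×10⁻⁷) = 1.370×10^3 J/m³.

u ≈ 1370 J/m³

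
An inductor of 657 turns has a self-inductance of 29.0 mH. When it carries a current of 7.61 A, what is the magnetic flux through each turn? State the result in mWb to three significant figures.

Φ_B ≈ 0.336 mWb

From L = NΦ_B/I, the flux per turn is Φ_B = LI/N.
Φ_B = (2.900×10^-2 H)(7.61 A)/657 = 3.359×10^-4 Wb.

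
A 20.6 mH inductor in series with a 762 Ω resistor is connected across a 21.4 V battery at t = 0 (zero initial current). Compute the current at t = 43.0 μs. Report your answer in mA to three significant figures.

τ = L/R = 2.060×10^-2/762 = 2.703×10^-5 s; final current I_∞ = ε/R = 21.4/762 = 2.808×10^-2 A.
I(t) = I_∞(1 − e^(−t/τ)) with t/τ = 1.591.
I = (2.808×10^-2)(1 − e^(−1.591)) = 2.236×10^-2 A.

I ≈ 22.4 mA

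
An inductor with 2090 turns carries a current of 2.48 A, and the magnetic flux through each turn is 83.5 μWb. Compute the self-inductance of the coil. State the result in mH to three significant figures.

Self-inductance is defined by L = NΦ_B/I (flux linkage over current).
L = (2090)(8.350×10^-5 Wb)/(2.48 A) = 7.037×10^-2 H.

L ≈ 70.4 mH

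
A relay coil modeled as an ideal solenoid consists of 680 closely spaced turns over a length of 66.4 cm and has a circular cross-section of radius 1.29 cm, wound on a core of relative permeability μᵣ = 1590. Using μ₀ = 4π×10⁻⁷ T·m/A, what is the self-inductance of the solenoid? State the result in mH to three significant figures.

A = πr² = π(1.290×10^-2 m)² = 5.228×10^-4 m².
For a long solenoid, L = μ₀μᵣN²A/ℓ.
L = (4π×10⁻⁷)(1590)(680)²(5.228×10^-4)/(0.664 m) = 0.7274 H.

L ≈ 727 mH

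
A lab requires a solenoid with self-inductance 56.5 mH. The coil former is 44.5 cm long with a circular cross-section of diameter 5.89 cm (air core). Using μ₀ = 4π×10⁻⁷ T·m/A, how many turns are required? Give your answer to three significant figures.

A = π(d/2)² = π(2.945×10^-2 m)² = 2.7247×10^-3 m².
From L = μ₀N²A/ℓ, N = √(Lℓ / (μ₀A)).
N = √[(5.650×10^-2)(0.445) / ((4π×10⁻⁷)×2.7247×10^-3)] = √(7.343×10^6) ≈ 2709.8.

N ≈ 2710 turns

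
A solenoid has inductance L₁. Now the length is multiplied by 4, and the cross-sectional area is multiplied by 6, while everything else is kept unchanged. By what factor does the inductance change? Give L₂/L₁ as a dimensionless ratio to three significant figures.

For a solenoid, L ∝ μᵣN²A/ℓ.
L₂/L₁ = (4)^-1 × (6) = 1.50.

L₂/L₁ = 1.50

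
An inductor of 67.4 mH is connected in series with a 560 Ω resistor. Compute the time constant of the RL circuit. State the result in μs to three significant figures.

τ ≈ 120 μs

τ = L/R = (6.740×10^-2 H)/(560 Ω) = 1.204×10^-4 s.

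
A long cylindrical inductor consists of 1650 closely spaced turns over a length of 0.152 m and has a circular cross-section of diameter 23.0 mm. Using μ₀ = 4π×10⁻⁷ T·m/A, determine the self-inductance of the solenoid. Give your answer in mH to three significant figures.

L ≈ 9.35 mH

A = π(d/2)² = π(1.150×10^-2 m)² = 4.1548×10^-4 m².
For a long solenoid, L = μ₀N²A/ℓ.
L = (4π×10⁻⁷)(1650)²(4.1548×10^-4)/(0.152 m) = 9.351×10^-3 H.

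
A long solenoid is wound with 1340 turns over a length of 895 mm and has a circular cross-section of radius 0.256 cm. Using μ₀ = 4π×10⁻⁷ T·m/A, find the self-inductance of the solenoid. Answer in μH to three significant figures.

A = πr² = π(2.560×10^-3 m)² = 2.059×10^-5 m².
For a long solenoid, L = μ₀N²A/ℓ.
L = (4π×10⁻⁷)(1340)²(2.059×10^-5)/(0.895 m) = 5.191×10^-5 H.

L ≈ 51.9 μH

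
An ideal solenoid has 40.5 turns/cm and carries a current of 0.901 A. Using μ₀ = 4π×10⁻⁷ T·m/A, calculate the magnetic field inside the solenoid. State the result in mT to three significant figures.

Inside a long solenoid, B = μ₀nI.
B = (4π×10⁻⁷)(4.050×10^3 m⁻¹)(0.901 A) = 4.586×10^-3 T.

B ≈ 4.59 mT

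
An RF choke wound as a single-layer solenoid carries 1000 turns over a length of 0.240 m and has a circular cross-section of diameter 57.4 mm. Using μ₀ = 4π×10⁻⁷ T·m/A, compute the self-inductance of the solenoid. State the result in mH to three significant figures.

L ≈ 13.5 mH

A = π(d/2)² = π(2.870×10^-2 m)² = 2.588×10^-3 m².
For a long solenoid, L = μ₀N²A/ℓ.
L = (4π×10⁻⁷)(1000)²(2.588×10^-3)/(0.24 m) = 1.3549×10^-2 H.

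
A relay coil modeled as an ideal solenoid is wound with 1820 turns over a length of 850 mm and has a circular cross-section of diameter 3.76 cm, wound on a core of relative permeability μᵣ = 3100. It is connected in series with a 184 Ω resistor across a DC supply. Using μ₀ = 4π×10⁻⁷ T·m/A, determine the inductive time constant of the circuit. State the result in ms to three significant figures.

A = π(d/2)² = π(1.880×10^-2 m)² = 1.110×10^-3 m².
L = μ₀μᵣN²A/ℓ = (4π×10⁻⁷)(3100)(1820)²(1.110×10^-3)/(0.85) = 16.86 H.
τ = L/R = (16.86)/(184) = 9.161×10^-2 s.

τ ≈ 91.6 ms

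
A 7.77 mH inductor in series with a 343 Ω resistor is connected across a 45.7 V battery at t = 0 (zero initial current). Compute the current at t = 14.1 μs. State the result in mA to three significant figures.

I ≈ 61.7 mA

τ = L/R = 7.770×10^-3/343 = 2.265×10^-5 s; final current I_∞ = ε/R = 45.7/343 = 0.1332 A.
I(t) = I_∞(1 − e^(−t/τ)) with t/τ = 0.622.
I = (0.1332)(1 − e^(−0.622)) = 6.174×10^-2 A.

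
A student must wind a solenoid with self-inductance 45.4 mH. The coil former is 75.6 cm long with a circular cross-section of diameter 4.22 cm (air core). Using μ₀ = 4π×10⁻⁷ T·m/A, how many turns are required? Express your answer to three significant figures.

N ≈ 4420 turns

A = π(d/2)² = π(2.110×10^-2 m)² = 1.399×10^-3 m².
From L = μ₀N²A/ℓ, N = √(Lℓ / (μ₀A)).
N = √[(4.540×10^-2)(0.756) / ((4π×10⁻⁷)×1.399×10^-3)] = √(1.953×10^7) ≈ 4419.0.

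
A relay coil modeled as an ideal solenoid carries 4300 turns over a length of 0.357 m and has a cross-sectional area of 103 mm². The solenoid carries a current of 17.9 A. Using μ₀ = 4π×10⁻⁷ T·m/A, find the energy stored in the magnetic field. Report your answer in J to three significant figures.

U ≈ 1.07 J

A = 103 mm² = 1.030×10^-4 m².
L = μ₀N²A/ℓ = (4π×10⁻⁷)(4300)²(1.030×10^-4)/(0.357) = 6.704×10^-3 H.
U = ½LI² = ½(6.704×10^-3)(17.9)² = 1.074 J.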